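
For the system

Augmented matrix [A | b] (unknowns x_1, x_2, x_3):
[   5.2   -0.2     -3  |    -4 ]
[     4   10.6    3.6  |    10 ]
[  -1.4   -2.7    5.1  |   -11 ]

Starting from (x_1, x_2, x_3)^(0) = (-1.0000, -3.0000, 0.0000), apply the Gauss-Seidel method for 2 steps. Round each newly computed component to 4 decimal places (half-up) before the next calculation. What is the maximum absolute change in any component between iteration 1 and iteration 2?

Iteration 1:
  x_1 = (-4 - (-0.2)·-3.0000 - (-3)·0.0000) / (5.2) = -0.8846
  x_2 = (10 - (4)·-0.8846 - (3.6)·0.0000) / (10.6) = 1.2772
  x_3 = (-11 - (-1.4)·-0.8846 - (-2.7)·1.2772) / (5.1) = -1.7235
Iteration 2:
  x_1 = (-4 - (-0.2)·1.2772 - (-3)·-1.7235) / (5.2) = -1.7144
  x_2 = (10 - (4)·-1.7144 - (3.6)·-1.7235) / (10.6) = 2.1757
  x_3 = (-11 - (-1.4)·-1.7144 - (-2.7)·2.1757) / (5.1) = -1.4756
Change: (-0.8298, 0.8985, 0.2479) → max |·| = 0.8985

0.8985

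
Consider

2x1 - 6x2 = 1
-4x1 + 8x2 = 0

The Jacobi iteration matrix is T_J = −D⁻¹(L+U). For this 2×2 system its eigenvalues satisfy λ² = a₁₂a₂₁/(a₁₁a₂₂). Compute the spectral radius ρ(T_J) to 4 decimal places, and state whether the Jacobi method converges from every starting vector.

1.2247

a₁₂a₂₁/(a₁₁a₂₂) = (-6)·(-4) / ((2)·(8)) = 1.500000
ρ = √|1.500000| = √1.500000 = 1.2247
ρ > 1, so Jacobi diverges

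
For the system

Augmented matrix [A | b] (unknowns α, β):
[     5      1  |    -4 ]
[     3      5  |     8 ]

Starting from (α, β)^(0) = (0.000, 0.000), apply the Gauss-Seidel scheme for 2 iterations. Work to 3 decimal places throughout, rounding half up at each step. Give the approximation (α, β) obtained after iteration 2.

Iteration 1:
  α = (-4 - (1)·0.000) / (5) = -0.800
  β = (8 - (3)·-0.800) / (5) = 2.080
Iteration 2:
  α = (-4 - (1)·2.080) / (5) = -1.216
  β = (8 - (3)·-1.216) / (5) = 2.330

(-1.216, 2.330)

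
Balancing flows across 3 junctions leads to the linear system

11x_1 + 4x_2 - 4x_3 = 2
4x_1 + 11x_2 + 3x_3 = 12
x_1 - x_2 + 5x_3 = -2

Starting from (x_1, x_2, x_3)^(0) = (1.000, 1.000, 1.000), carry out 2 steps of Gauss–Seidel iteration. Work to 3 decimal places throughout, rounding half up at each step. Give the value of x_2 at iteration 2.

Iteration 1:
  x_1 = (2 - (4)·1.000 - (-4)·1.000) / (11) = 0.182
  x_2 = (12 - (4)·0.182 - (3)·1.000) / (11) = 0.752
  x_3 = (-2 - (1)·0.182 - (-1)·0.752) / (5) = -0.286
Iteration 2:
  x_1 = (2 - (4)·0.752 - (-4)·-0.286) / (11) = -0.196
  x_2 = (12 - (4)·-0.196 - (3)·-0.286) / (11) = 1.240
  x_3 = (-2 - (1)·-0.196 - (-1)·1.240) / (5) = -0.113

1.240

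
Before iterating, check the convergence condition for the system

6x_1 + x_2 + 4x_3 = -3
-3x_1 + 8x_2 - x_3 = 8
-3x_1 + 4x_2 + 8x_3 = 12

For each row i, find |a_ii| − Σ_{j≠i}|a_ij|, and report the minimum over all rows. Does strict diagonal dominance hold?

1

row 1: |6| − (1+4) = 1
row 2: |8| − (3+1) = 4
row 3: |8| − (3+4) = 1
minimum over rows = 1 → strictly diagonally dominant (convergence guaranteed)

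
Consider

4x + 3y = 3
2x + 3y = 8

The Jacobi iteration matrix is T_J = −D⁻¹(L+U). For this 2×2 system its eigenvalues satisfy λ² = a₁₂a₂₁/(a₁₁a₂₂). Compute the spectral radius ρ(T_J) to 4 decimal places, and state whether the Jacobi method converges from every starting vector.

0.7071

a₁₂a₂₁/(a₁₁a₂₂) = (3)·(2) / ((4)·(3)) = 0.500000
ρ = √|0.500000| = √0.500000 = 0.7071
ρ < 1, so Jacobi converges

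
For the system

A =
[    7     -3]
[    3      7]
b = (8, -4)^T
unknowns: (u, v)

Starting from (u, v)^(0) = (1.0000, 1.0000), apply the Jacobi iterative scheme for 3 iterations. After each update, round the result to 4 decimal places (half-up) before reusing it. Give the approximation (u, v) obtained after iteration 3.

(0.6093, -0.8776)

Iteration 1:
  u = (8 - (-3)·1.0000) / (7) = 1.5714
  v = (-4 - (3)·1.0000) / (7) = -1.0000
Iteration 2:
  u = (8 - (-3)·-1.0000) / (7) = 0.7143
  v = (-4 - (3)·1.5714) / (7) = -1.2449
Iteration 3:
  u = (8 - (-3)·-1.2449) / (7) = 0.6093
  v = (-4 - (3)·0.7143) / (7) = -0.8776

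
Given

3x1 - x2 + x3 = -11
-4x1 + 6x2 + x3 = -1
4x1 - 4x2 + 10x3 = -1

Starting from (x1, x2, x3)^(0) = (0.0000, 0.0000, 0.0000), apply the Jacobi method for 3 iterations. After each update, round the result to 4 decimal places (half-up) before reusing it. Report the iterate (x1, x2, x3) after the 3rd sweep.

(-4.9648, -2.8426, 0.3378)

Iteration 1:
  x1 = (-11 - (-1)·0.0000 - (1)·0.0000) / (3) = -3.6667
  x2 = (-1 - (-4)·0.0000 - (1)·0.0000) / (6) = -0.1667
  x3 = (-1 - (4)·0.0000 - (-4)·0.0000) / (10) = -0.1000
Iteration 2:
  x1 = (-11 - (-1)·-0.1667 - (1)·-0.1000) / (3) = -3.6889
  x2 = (-1 - (-4)·-3.6667 - (1)·-0.1000) / (6) = -2.5945
  x3 = (-1 - (4)·-3.6667 - (-4)·-0.1667) / (10) = 1.3000
Iteration 3:
  x1 = (-11 - (-1)·-2.5945 - (1)·1.3000) / (3) = -4.9648
  x2 = (-1 - (-4)·-3.6889 - (1)·1.3000) / (6) = -2.8426
  x3 = (-1 - (4)·-3.6889 - (-4)·-2.5945) / (10) = 0.3378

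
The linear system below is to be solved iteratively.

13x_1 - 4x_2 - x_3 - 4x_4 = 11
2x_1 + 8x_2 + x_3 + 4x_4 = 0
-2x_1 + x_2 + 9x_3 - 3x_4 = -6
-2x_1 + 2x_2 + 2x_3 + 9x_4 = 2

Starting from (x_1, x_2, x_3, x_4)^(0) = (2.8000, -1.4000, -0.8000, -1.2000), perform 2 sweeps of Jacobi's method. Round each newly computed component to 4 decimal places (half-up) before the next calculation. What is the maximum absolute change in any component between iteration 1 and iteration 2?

Iteration 1:
  x_1 = (11 - (-4)·-1.4000 - (-1)·-0.8000 - (-4)·-1.2000) / (13) = -0.0154
  x_2 = (0 - (2)·2.8000 - (1)·-0.8000 - (4)·-1.2000) / (8) = 0.0000
  x_3 = (-6 - (-2)·2.8000 - (1)·-1.4000 - (-3)·-1.2000) / (9) = -0.2889
  x_4 = (2 - (-2)·2.8000 - (2)·-1.4000 - (2)·-0.8000) / (9) = 1.3333
Iteration 2:
  x_1 = (11 - (-4)·0.0000 - (-1)·-0.2889 - (-4)·1.3333) / (13) = 1.2342
  x_2 = (0 - (2)·-0.0154 - (1)·-0.2889 - (4)·1.3333) / (8) = -0.6267
  x_3 = (-6 - (-2)·-0.0154 - (1)·0.0000 - (-3)·1.3333) / (9) = -0.2257
  x_4 = (2 - (-2)·-0.0154 - (2)·0.0000 - (2)·-0.2889) / (9) = 0.2830
Change: (1.2496, -0.6267, 0.0632, -1.0503) → max |·| = 1.2496

1.2496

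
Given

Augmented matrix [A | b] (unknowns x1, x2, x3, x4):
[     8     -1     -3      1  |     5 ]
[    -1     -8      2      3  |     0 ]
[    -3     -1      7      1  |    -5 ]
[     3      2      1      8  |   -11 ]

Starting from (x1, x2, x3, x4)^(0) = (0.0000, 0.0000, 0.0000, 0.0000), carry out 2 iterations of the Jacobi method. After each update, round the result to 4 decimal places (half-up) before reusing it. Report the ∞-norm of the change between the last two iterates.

0.7723

Iteration 1:
  x1 = (5 - (-1)·0.0000 - (-3)·0.0000 - (1)·0.0000) / (8) = 0.6250
  x2 = (0 - (-1)·0.0000 - (2)·0.0000 - (3)·0.0000) / (-8) = 0.0000
  x3 = (-5 - (-3)·0.0000 - (-1)·0.0000 - (1)·0.0000) / (7) = -0.7143
  x4 = (-11 - (3)·0.0000 - (2)·0.0000 - (1)·0.0000) / (8) = -1.3750
Iteration 2:
  x1 = (5 - (-1)·0.0000 - (-3)·-0.7143 - (1)·-1.3750) / (8) = 0.5290
  x2 = (0 - (-1)·0.6250 - (2)·-0.7143 - (3)·-1.3750) / (-8) = -0.7723
  x3 = (-5 - (-3)·0.6250 - (-1)·0.0000 - (1)·-1.3750) / (7) = -0.2500
  x4 = (-11 - (3)·0.6250 - (2)·0.0000 - (1)·-0.7143) / (8) = -1.5201
Change: (-0.0960, -0.7723, 0.4643, -0.1451) → max |·| = 0.7723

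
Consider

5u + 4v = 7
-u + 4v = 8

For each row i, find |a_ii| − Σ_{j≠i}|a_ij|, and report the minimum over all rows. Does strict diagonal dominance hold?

row 1: |5| − (4) = 1
row 2: |4| − (1) = 3
minimum over rows = 1 → strictly diagonally dominant (convergence guaranteed)

1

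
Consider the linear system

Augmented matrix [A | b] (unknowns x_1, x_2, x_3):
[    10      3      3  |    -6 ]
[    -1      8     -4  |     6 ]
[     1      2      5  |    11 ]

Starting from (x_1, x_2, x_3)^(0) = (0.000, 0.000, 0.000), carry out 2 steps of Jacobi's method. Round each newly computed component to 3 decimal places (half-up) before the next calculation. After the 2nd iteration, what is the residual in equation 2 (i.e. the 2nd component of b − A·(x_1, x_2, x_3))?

-1.605

Iteration 1:
  x_1 = (-6 - (3)·0.000 - (3)·0.000) / (10) = -0.600
  x_2 = (6 - (-1)·0.000 - (-4)·0.000) / (8) = 0.750
  x_3 = (11 - (1)·0.000 - (2)·0.000) / (5) = 2.200
Iteration 2:
  x_1 = (-6 - (3)·0.750 - (3)·2.200) / (10) = -1.485
  x_2 = (6 - (-1)·-0.600 - (-4)·2.200) / (8) = 1.775
  x_3 = (11 - (1)·-0.600 - (2)·0.750) / (5) = 2.020
Residual b − A·x = (-2.535, -1.605, -1.165)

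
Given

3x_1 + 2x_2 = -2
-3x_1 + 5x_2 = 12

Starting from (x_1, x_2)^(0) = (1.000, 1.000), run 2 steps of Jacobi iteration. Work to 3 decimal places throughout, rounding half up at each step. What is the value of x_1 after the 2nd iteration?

-2.667

Iteration 1:
  x_1 = (-2 - (2)·1.000) / (3) = -1.333
  x_2 = (12 - (-3)·1.000) / (5) = 3.000
Iteration 2:
  x_1 = (-2 - (2)·3.000) / (3) = -2.667
  x_2 = (12 - (-3)·-1.333) / (5) = 1.600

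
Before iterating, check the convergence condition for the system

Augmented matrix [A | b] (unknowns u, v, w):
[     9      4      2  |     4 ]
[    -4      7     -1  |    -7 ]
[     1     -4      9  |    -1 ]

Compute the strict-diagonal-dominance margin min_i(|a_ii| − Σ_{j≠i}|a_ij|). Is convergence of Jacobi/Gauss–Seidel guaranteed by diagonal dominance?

row 1: |9| − (4+2) = 3
row 2: |7| − (4+1) = 2
row 3: |9| − (1+4) = 4
minimum over rows = 2 → strictly diagonally dominant (convergence guaranteed)

2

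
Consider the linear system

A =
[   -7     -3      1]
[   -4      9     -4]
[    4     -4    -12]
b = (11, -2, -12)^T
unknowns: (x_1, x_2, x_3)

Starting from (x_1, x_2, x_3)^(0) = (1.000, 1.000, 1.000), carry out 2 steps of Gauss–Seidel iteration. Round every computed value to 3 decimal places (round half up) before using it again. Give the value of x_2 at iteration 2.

Iteration 1:
  x_1 = (11 - (-3)·1.000 - (1)·1.000) / (-7) = -1.857
  x_2 = (-2 - (-4)·-1.857 - (-4)·1.000) / (9) = -0.603
  x_3 = (-12 - (4)·-1.857 - (-4)·-0.603) / (-12) = 0.582
Iteration 2:
  x_1 = (11 - (-3)·-0.603 - (1)·0.582) / (-7) = -1.230
  x_2 = (-2 - (-4)·-1.230 - (-4)·0.582) / (9) = -0.510
  x_3 = (-12 - (4)·-1.230 - (-4)·-0.510) / (-12) = 0.760

-0.510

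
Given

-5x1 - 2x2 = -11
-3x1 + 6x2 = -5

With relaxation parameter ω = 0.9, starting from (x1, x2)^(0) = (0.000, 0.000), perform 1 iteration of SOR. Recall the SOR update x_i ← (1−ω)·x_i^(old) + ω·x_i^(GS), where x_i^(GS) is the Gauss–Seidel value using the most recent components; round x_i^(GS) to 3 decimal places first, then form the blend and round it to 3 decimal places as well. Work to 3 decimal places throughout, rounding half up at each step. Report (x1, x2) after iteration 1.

Iteration 1:
  x1: GS value = (-11 - (-2)·0.000) / (-5) = 2.200;  x1 ← (1−ω)·0.000 + ω·2.200 = 1.980
  x2: GS value = (-5 - (-3)·1.980) / (6) = 0.157;  x2 ← (1−ω)·0.000 + ω·0.157 = 0.141

(1.980, 0.141)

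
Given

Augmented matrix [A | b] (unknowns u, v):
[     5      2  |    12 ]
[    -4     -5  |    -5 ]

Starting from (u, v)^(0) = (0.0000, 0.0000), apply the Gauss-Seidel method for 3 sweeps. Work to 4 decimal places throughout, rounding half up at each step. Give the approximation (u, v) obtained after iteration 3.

Iteration 1:
  u = (12 - (2)·0.0000) / (5) = 2.4000
  v = (-5 - (-4)·2.4000) / (-5) = -0.9200
Iteration 2:
  u = (12 - (2)·-0.9200) / (5) = 2.7680
  v = (-5 - (-4)·2.7680) / (-5) = -1.2144
Iteration 3:
  u = (12 - (2)·-1.2144) / (5) = 2.8858
  v = (-5 - (-4)·2.8858) / (-5) = -1.3086

(2.8858, -1.3086)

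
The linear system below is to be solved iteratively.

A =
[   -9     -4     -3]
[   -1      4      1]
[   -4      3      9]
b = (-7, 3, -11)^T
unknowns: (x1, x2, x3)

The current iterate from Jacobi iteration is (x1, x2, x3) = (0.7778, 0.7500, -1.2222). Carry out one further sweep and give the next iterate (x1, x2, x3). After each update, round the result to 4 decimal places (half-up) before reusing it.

(0.8518, 1.2500, -1.1265)

One sweep:
  x1 = (-7 - (-4)·0.7500 - (-3)·-1.2222) / (-9) = 0.8518
  x2 = (3 - (-1)·0.7778 - (1)·-1.2222) / (4) = 1.2500
  x3 = (-11 - (-4)·0.7778 - (3)·0.7500) / (9) = -1.1265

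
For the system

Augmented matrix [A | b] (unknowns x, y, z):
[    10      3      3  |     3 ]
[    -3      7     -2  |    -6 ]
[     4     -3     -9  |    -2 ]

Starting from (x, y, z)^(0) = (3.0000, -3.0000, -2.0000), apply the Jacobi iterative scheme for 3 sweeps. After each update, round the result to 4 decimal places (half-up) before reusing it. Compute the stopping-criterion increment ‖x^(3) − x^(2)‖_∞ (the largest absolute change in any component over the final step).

Iteration 1:
  x = (3 - (3)·-3.0000 - (3)·-2.0000) / (10) = 1.8000
  y = (-6 - (-3)·3.0000 - (-2)·-2.0000) / (7) = -0.1429
  z = (-2 - (4)·3.0000 - (-3)·-3.0000) / (-9) = 2.5556
Iteration 2:
  x = (3 - (3)·-0.1429 - (3)·2.5556) / (10) = -0.4238
  y = (-6 - (-3)·1.8000 - (-2)·2.5556) / (7) = 0.6445
  z = (-2 - (4)·1.8000 - (-3)·-0.1429) / (-9) = 1.0699
Iteration 3:
  x = (3 - (3)·0.6445 - (3)·1.0699) / (10) = -0.2143
  y = (-6 - (-3)·-0.4238 - (-2)·1.0699) / (7) = -0.7331
  z = (-2 - (4)·-0.4238 - (-3)·0.6445) / (-9) = -0.1810
Change: (0.2095, -1.3776, -1.2509) → max |·| = 1.3776

1.3776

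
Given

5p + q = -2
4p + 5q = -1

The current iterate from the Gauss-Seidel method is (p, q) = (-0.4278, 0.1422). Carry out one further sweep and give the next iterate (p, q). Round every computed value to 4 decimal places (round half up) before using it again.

One sweep:
  p = (-2 - (1)·0.1422) / (5) = -0.4284
  q = (-1 - (4)·-0.4284) / (5) = 0.1427

(-0.4284, 0.1427)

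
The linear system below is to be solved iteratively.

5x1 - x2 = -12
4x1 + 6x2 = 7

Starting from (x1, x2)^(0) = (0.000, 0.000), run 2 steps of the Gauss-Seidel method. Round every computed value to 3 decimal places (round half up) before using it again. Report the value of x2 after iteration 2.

Iteration 1:
  x1 = (-12 - (-1)·0.000) / (5) = -2.400
  x2 = (7 - (4)·-2.400) / (6) = 2.767
Iteration 2:
  x1 = (-12 - (-1)·2.767) / (5) = -1.847
  x2 = (7 - (4)·-1.847) / (6) = 2.398

2.398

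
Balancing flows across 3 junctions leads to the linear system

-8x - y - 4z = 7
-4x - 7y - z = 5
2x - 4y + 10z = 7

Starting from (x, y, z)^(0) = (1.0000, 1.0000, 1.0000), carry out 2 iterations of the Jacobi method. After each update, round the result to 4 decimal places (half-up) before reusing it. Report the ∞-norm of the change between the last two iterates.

Iteration 1:
  x = (7 - (-1)·1.0000 - (-4)·1.0000) / (-8) = -1.5000
  y = (5 - (-4)·1.0000 - (-1)·1.0000) / (-7) = -1.4286
  z = (7 - (2)·1.0000 - (-4)·1.0000) / (10) = 0.9000
Iteration 2:
  x = (7 - (-1)·-1.4286 - (-4)·0.9000) / (-8) = -1.1464
  y = (5 - (-4)·-1.5000 - (-1)·0.9000) / (-7) = 0.0143
  z = (7 - (2)·-1.5000 - (-4)·-1.4286) / (10) = 0.4286
Change: (0.3536, 1.4429, -0.4714) → max |·| = 1.4429

1.4429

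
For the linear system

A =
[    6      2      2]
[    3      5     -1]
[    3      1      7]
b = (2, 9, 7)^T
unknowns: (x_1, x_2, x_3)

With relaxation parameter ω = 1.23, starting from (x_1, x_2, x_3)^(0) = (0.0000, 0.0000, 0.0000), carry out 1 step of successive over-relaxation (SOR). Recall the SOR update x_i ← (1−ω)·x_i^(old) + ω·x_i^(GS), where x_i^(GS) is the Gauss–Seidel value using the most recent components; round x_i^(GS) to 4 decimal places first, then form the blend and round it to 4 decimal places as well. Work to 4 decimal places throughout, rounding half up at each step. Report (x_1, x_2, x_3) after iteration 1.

(0.4100, 1.9114, 0.6780)

Iteration 1:
  x_1: GS value = (2 - (2)·0.0000 - (2)·0.0000) / (6) = 0.3333;  x_1 ← (1−ω)·0.0000 + ω·0.3333 = 0.4100
  x_2: GS value = (9 - (3)·0.4100 - (-1)·0.0000) / (5) = 1.5540;  x_2 ← (1−ω)·0.0000 + ω·1.5540 = 1.9114
  x_3: GS value = (7 - (3)·0.4100 - (1)·1.9114) / (7) = 0.5512;  x_3 ← (1−ω)·0.0000 + ω·0.5512 = 0.6780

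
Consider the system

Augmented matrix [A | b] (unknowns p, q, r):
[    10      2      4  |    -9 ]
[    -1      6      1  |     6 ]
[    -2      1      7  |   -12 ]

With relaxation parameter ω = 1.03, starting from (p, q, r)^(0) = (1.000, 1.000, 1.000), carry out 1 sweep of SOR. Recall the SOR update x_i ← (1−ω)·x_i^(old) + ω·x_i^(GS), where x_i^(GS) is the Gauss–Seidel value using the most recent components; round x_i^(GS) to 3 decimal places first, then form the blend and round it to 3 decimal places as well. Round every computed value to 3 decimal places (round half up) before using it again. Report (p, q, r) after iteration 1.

Iteration 1:
  p: GS value = (-9 - (2)·1.000 - (4)·1.000) / (10) = -1.500;  p ← (1−ω)·1.000 + ω·-1.500 = -1.575
  q: GS value = (6 - (-1)·-1.575 - (1)·1.000) / (6) = 0.571;  q ← (1−ω)·1.000 + ω·0.571 = 0.558
  r: GS value = (-12 - (-2)·-1.575 - (1)·0.558) / (7) = -2.244;  r ← (1−ω)·1.000 + ω·-2.244 = -2.341

(-1.575, 0.558, -2.341)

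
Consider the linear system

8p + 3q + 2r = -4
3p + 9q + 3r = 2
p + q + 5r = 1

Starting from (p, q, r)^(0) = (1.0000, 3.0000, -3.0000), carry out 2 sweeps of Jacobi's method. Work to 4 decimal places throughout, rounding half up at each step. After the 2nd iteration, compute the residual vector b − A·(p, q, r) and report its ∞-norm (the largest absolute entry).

Iteration 1:
  p = (-4 - (3)·3.0000 - (2)·-3.0000) / (8) = -0.8750
  q = (2 - (3)·1.0000 - (3)·-3.0000) / (9) = 0.8889
  r = (1 - (1)·1.0000 - (1)·3.0000) / (5) = -0.6000
Iteration 2:
  p = (-4 - (3)·0.8889 - (2)·-0.6000) / (8) = -0.6833
  q = (2 - (3)·-0.8750 - (3)·-0.6000) / (9) = 0.7139
  r = (1 - (1)·-0.8750 - (1)·0.8889) / (5) = 0.1972
Residual b − A·x = (-1.0697, -2.9668, -0.0166); ∞-norm = 2.9668

2.9668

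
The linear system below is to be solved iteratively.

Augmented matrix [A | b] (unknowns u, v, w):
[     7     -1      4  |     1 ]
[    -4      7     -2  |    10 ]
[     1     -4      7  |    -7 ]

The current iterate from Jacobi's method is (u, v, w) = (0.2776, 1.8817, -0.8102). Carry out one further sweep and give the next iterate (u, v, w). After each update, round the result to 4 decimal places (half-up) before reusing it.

One sweep:
  u = (1 - (-1)·1.8817 - (4)·-0.8102) / (7) = 0.8746
  v = (10 - (-4)·0.2776 - (-2)·-0.8102) / (7) = 1.3557
  w = (-7 - (1)·0.2776 - (-4)·1.8817) / (7) = 0.0356

(0.8746, 1.3557, 0.0356)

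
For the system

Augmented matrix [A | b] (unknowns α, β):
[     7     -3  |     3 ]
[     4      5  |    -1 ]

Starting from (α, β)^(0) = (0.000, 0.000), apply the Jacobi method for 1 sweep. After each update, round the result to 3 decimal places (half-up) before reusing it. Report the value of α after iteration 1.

Iteration 1:
  α = (3 - (-3)·0.000) / (7) = 0.429
  β = (-1 - (4)·0.000) / (5) = -0.200

0.429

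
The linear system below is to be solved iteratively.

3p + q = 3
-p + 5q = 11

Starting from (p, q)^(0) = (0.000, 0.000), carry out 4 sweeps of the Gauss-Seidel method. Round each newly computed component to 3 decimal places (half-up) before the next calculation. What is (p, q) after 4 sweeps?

Iteration 1:
  p = (3 - (1)·0.000) / (3) = 1.000
  q = (11 - (-1)·1.000) / (5) = 2.400
Iteration 2:
  p = (3 - (1)·2.400) / (3) = 0.200
  q = (11 - (-1)·0.200) / (5) = 2.240
Iteration 3:
  p = (3 - (1)·2.240) / (3) = 0.253
  q = (11 - (-1)·0.253) / (5) = 2.251
Iteration 4:
  p = (3 - (1)·2.251) / (3) = 0.250
  q = (11 - (-1)·0.250) / (5) = 2.250

(0.250, 2.250)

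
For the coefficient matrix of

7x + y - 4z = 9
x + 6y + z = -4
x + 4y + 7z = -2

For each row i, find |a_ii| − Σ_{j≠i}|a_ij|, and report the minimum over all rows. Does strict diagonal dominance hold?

row 1: |7| − (1+4) = 2
row 2: |6| − (1+1) = 4
row 3: |7| − (1+4) = 2
minimum over rows = 2 → strictly diagonally dominant (convergence guaranteed)

2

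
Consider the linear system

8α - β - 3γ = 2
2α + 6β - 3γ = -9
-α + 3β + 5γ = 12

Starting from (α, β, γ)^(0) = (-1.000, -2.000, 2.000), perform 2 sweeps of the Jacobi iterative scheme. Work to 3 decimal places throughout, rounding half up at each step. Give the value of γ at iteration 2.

2.650

Iteration 1:
  α = (2 - (-1)·-2.000 - (-3)·2.000) / (8) = 0.750
  β = (-9 - (2)·-1.000 - (-3)·2.000) / (6) = -0.167
  γ = (12 - (-1)·-1.000 - (3)·-2.000) / (5) = 3.400
Iteration 2:
  α = (2 - (-1)·-0.167 - (-3)·3.400) / (8) = 1.504
  β = (-9 - (2)·0.750 - (-3)·3.400) / (6) = -0.050
  γ = (12 - (-1)·0.750 - (3)·-0.167) / (5) = 2.650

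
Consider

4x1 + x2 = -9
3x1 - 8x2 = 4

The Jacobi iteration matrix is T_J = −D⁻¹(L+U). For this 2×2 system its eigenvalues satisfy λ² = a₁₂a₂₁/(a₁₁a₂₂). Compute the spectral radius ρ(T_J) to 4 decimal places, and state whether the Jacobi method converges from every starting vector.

a₁₂a₂₁/(a₁₁a₂₂) = (1)·(3) / ((4)·(-8)) = -0.093750
ρ = √|-0.093750| = √0.093750 = 0.3062
ρ < 1, so Jacobi converges

0.3062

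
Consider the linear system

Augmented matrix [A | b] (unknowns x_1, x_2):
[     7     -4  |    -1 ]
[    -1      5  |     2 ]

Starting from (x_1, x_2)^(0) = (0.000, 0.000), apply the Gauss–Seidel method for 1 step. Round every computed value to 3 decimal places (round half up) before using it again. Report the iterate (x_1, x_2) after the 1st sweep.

Iteration 1:
  x_1 = (-1 - (-4)·0.000) / (7) = -0.143
  x_2 = (2 - (-1)·-0.143) / (5) = 0.371

(-0.143, 0.371)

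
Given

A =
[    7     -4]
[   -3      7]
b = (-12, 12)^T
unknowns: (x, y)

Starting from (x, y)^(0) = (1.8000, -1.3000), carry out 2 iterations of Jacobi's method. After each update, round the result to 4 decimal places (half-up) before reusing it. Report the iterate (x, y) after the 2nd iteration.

(-0.2939, 0.6612)

Iteration 1:
  x = (-12 - (-4)·-1.3000) / (7) = -2.4571
  y = (12 - (-3)·1.8000) / (7) = 2.4857
Iteration 2:
  x = (-12 - (-4)·2.4857) / (7) = -0.2939
  y = (12 - (-3)·-2.4571) / (7) = 0.6612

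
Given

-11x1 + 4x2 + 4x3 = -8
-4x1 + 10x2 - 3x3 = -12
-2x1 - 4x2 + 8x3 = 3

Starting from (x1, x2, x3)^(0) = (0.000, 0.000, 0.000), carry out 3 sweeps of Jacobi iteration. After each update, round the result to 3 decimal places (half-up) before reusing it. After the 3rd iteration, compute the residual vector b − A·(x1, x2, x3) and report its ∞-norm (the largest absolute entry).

Iteration 1:
  x1 = (-8 - (4)·0.000 - (4)·0.000) / (-11) = 0.727
  x2 = (-12 - (-4)·0.000 - (-3)·0.000) / (10) = -1.200
  x3 = (3 - (-2)·0.000 - (-4)·0.000) / (8) = 0.375
Iteration 2:
  x1 = (-8 - (4)·-1.200 - (4)·0.375) / (-11) = 0.427
  x2 = (-12 - (-4)·0.727 - (-3)·0.375) / (10) = -0.797
  x3 = (3 - (-2)·0.727 - (-4)·-1.200) / (8) = -0.043
Iteration 3:
  x1 = (-8 - (4)·-0.797 - (4)·-0.043) / (-11) = 0.422
  x2 = (-12 - (-4)·0.427 - (-3)·-0.043) / (10) = -1.042
  x3 = (3 - (-2)·0.427 - (-4)·-0.797) / (8) = 0.083
Residual b − A·x = (0.478, 0.357, -0.988); ∞-norm = 0.988

0.988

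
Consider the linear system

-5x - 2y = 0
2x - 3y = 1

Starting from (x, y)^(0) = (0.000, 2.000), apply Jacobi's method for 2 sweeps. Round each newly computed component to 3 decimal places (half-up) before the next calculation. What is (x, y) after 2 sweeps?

Iteration 1:
  x = (0 - (-2)·2.000) / (-5) = -0.800
  y = (1 - (2)·0.000) / (-3) = -0.333
Iteration 2:
  x = (0 - (-2)·-0.333) / (-5) = 0.133
  y = (1 - (2)·-0.800) / (-3) = -0.867

(0.133, -0.867)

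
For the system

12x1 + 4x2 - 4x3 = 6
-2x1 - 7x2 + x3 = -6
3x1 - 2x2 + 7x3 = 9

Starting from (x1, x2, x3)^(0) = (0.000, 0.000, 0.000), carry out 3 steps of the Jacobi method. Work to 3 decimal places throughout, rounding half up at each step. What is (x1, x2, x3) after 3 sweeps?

(0.639, 0.861, 1.267)

Iteration 1:
  x1 = (6 - (4)·0.000 - (-4)·0.000) / (12) = 0.500
  x2 = (-6 - (-2)·0.000 - (1)·0.000) / (-7) = 0.857
  x3 = (9 - (3)·0.000 - (-2)·0.000) / (7) = 1.286
Iteration 2:
  x1 = (6 - (4)·0.857 - (-4)·1.286) / (12) = 0.643
  x2 = (-6 - (-2)·0.500 - (1)·1.286) / (-7) = 0.898
  x3 = (9 - (3)·0.500 - (-2)·0.857) / (7) = 1.316
Iteration 3:
  x1 = (6 - (4)·0.898 - (-4)·1.316) / (12) = 0.639
  x2 = (-6 - (-2)·0.643 - (1)·1.316) / (-7) = 0.861
  x3 = (9 - (3)·0.643 - (-2)·0.898) / (7) = 1.267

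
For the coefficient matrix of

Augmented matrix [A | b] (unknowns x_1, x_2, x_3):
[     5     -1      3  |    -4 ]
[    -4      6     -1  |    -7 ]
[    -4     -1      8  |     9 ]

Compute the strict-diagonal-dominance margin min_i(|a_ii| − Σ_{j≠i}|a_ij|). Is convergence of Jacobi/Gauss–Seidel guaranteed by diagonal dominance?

1

row 1: |5| − (1+3) = 1
row 2: |6| − (4+1) = 1
row 3: |8| − (4+1) = 3
minimum over rows = 1 → strictly diagonally dominant (convergence guaranteed)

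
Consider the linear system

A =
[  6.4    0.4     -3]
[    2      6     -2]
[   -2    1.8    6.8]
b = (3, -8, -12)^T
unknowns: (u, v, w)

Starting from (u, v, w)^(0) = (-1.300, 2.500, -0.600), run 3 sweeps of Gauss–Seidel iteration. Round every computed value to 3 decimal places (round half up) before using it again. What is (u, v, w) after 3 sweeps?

Iteration 1:
  u = (3 - (0.4)·2.500 - (-3)·-0.600) / (6.4) = 0.031
  v = (-8 - (2)·0.031 - (-2)·-0.600) / (6) = -1.544
  w = (-12 - (-2)·0.031 - (1.8)·-1.544) / (6.8) = -1.347
Iteration 2:
  u = (3 - (0.4)·-1.544 - (-3)·-1.347) / (6.4) = -0.066
  v = (-8 - (2)·-0.066 - (-2)·-1.347) / (6) = -1.760
  w = (-12 - (-2)·-0.066 - (1.8)·-1.760) / (6.8) = -1.318
Iteration 3:
  u = (3 - (0.4)·-1.760 - (-3)·-1.318) / (6.4) = -0.039
  v = (-8 - (2)·-0.039 - (-2)·-1.318) / (6) = -1.760
  w = (-12 - (-2)·-0.039 - (1.8)·-1.760) / (6.8) = -1.310

(-0.039, -1.760, -1.310)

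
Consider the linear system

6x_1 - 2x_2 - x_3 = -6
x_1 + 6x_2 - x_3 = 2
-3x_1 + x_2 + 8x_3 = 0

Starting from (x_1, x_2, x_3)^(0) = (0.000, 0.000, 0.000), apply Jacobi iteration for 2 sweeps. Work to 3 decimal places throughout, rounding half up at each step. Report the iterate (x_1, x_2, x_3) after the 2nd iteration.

(-0.889, 0.500, -0.417)

Iteration 1:
  x_1 = (-6 - (-2)·0.000 - (-1)·0.000) / (6) = -1.000
  x_2 = (2 - (1)·0.000 - (-1)·0.000) / (6) = 0.333
  x_3 = (0 - (-3)·0.000 - (1)·0.000) / (8) = 0.000
Iteration 2:
  x_1 = (-6 - (-2)·0.333 - (-1)·0.000) / (6) = -0.889
  x_2 = (2 - (1)·-1.000 - (-1)·0.000) / (6) = 0.500
  x_3 = (0 - (-3)·-1.000 - (1)·0.333) / (8) = -0.417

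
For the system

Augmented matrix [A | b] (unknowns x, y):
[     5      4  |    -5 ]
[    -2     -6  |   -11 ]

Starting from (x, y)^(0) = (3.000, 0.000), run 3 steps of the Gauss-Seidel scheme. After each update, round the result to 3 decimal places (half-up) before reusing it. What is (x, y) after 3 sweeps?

Iteration 1:
  x = (-5 - (4)·0.000) / (5) = -1.000
  y = (-11 - (-2)·-1.000) / (-6) = 2.167
Iteration 2:
  x = (-5 - (4)·2.167) / (5) = -2.734
  y = (-11 - (-2)·-2.734) / (-6) = 2.745
Iteration 3:
  x = (-5 - (4)·2.745) / (5) = -3.196
  y = (-11 - (-2)·-3.196) / (-6) = 2.899

(-3.196, 2.899)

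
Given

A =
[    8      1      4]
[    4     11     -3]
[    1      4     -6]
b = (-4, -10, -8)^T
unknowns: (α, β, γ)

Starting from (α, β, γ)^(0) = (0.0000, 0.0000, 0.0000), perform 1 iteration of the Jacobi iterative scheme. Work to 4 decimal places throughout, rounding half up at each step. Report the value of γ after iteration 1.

Iteration 1:
  α = (-4 - (1)·0.0000 - (4)·0.0000) / (8) = -0.5000
  β = (-10 - (4)·0.0000 - (-3)·0.0000) / (11) = -0.9091
  γ = (-8 - (1)·0.0000 - (4)·0.0000) / (-6) = 1.3333

1.3333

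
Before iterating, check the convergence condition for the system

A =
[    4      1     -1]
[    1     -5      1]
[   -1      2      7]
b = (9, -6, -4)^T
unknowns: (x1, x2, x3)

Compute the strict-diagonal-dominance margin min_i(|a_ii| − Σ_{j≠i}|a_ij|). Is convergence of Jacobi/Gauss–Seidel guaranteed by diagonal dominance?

2

row 1: |4| − (1+1) = 2
row 2: |-5| − (1+1) = 3
row 3: |7| − (1+2) = 4
minimum over rows = 2 → strictly diagonally dominant (convergence guaranteed)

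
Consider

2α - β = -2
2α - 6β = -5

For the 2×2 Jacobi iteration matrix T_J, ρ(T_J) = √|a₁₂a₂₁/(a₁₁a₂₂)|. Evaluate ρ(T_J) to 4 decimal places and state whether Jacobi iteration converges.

0.4082

a₁₂a₂₁/(a₁₁a₂₂) = (-1)·(2) / ((2)·(-6)) = 0.166667
ρ = √|0.166667| = √0.166667 = 0.4082
ρ < 1, so Jacobi converges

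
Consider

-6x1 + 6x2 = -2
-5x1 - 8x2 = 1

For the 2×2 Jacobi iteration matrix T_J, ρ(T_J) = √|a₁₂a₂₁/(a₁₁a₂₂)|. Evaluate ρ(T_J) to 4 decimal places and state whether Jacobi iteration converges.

0.7906

a₁₂a₂₁/(a₁₁a₂₂) = (6)·(-5) / ((-6)·(-8)) = -0.625000
ρ = √|-0.625000| = √0.625000 = 0.7906
ρ < 1, so Jacobi converges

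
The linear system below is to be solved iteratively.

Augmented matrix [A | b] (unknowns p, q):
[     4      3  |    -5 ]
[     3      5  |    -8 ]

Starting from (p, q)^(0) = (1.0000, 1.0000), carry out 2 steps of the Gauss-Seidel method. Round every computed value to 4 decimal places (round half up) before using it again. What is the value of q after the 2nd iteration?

-1.0300

Iteration 1:
  p = (-5 - (3)·1.0000) / (4) = -2.0000
  q = (-8 - (3)·-2.0000) / (5) = -0.4000
Iteration 2:
  p = (-5 - (3)·-0.4000) / (4) = -0.9500
  q = (-8 - (3)·-0.9500) / (5) = -1.0300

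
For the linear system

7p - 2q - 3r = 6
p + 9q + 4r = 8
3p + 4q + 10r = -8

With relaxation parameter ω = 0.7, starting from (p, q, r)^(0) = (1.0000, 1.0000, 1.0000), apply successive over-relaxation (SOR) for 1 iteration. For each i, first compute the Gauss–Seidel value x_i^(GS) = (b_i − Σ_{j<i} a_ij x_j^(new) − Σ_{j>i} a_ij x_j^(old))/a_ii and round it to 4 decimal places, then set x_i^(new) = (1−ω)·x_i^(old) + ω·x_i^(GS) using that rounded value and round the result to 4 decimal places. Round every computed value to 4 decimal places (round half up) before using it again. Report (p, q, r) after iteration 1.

(1.4000, 0.5022, -0.6946)

Iteration 1:
  p: GS value = (6 - (-2)·1.0000 - (-3)·1.0000) / (7) = 1.5714;  p ← (1−ω)·1.0000 + ω·1.5714 = 1.4000
  q: GS value = (8 - (1)·1.4000 - (4)·1.0000) / (9) = 0.2889;  q ← (1−ω)·1.0000 + ω·0.2889 = 0.5022
  r: GS value = (-8 - (3)·1.4000 - (4)·0.5022) / (10) = -1.4209;  r ← (1−ω)·1.0000 + ω·-1.4209 = -0.6946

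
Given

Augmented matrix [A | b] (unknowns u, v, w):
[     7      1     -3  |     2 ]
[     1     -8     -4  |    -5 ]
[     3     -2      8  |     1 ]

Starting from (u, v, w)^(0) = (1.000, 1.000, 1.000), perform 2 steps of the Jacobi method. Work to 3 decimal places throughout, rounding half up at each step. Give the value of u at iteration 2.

0.250

Iteration 1:
  u = (2 - (1)·1.000 - (-3)·1.000) / (7) = 0.571
  v = (-5 - (1)·1.000 - (-4)·1.000) / (-8) = 0.250
  w = (1 - (3)·1.000 - (-2)·1.000) / (8) = 0.000
Iteration 2:
  u = (2 - (1)·0.250 - (-3)·0.000) / (7) = 0.250
  v = (-5 - (1)·0.571 - (-4)·0.000) / (-8) = 0.696
  w = (1 - (3)·0.571 - (-2)·0.250) / (8) = -0.027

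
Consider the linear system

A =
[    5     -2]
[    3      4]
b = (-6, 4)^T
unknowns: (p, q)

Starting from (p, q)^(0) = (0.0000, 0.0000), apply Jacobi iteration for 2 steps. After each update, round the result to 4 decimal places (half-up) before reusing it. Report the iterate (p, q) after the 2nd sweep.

Iteration 1:
  p = (-6 - (-2)·0.0000) / (5) = -1.2000
  q = (4 - (3)·0.0000) / (4) = 1.0000
Iteration 2:
  p = (-6 - (-2)·1.0000) / (5) = -0.8000
  q = (4 - (3)·-1.2000) / (4) = 1.9000

(-0.8000, 1.9000)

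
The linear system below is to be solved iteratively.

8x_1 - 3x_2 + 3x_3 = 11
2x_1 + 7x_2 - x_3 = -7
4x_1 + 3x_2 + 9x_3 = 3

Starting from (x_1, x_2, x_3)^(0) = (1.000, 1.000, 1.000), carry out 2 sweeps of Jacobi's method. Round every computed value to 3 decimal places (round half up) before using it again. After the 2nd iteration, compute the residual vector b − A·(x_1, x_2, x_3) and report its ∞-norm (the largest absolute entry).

2.581

Iteration 1:
  x_1 = (11 - (-3)·1.000 - (3)·1.000) / (8) = 1.375
  x_2 = (-7 - (2)·1.000 - (-1)·1.000) / (7) = -1.143
  x_3 = (3 - (4)·1.000 - (3)·1.000) / (9) = -0.444
Iteration 2:
  x_1 = (11 - (-3)·-1.143 - (3)·-0.444) / (8) = 1.113
  x_2 = (-7 - (2)·1.375 - (-1)·-0.444) / (7) = -1.456
  x_3 = (3 - (4)·1.375 - (3)·-1.143) / (9) = 0.103
Residual b − A·x = (-2.581, 1.069, 1.989); ∞-norm = 2.581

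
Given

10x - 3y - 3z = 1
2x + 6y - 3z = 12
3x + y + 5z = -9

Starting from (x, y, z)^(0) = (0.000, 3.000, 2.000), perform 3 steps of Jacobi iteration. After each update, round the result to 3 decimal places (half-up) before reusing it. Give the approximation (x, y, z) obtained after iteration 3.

(-0.828, 0.227, -2.021)

Iteration 1:
  x = (1 - (-3)·3.000 - (-3)·2.000) / (10) = 1.600
  y = (12 - (2)·0.000 - (-3)·2.000) / (6) = 3.000
  z = (-9 - (3)·0.000 - (1)·3.000) / (5) = -2.400
Iteration 2:
  x = (1 - (-3)·3.000 - (-3)·-2.400) / (10) = 0.280
  y = (12 - (2)·1.600 - (-3)·-2.400) / (6) = 0.267
  z = (-9 - (3)·1.600 - (1)·3.000) / (5) = -3.360
Iteration 3:
  x = (1 - (-3)·0.267 - (-3)·-3.360) / (10) = -0.828
  y = (12 - (2)·0.280 - (-3)·-3.360) / (6) = 0.227
  z = (-9 - (3)·0.280 - (1)·0.267) / (5) = -2.021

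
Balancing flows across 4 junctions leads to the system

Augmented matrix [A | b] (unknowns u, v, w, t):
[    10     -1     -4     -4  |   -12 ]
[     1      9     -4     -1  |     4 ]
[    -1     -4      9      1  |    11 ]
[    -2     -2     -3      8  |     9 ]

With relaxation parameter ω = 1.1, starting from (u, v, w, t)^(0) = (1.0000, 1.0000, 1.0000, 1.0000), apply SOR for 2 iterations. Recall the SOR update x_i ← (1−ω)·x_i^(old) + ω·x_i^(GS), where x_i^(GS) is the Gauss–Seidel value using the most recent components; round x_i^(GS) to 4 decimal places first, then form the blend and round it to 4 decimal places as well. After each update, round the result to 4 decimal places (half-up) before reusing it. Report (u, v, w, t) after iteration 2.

Iteration 1:
  u: GS value = (-12 - (-1)·1.0000 - (-4)·1.0000 - (-4)·1.0000) / (10) = -0.3000;  u ← (1−ω)·1.0000 + ω·-0.3000 = -0.4300
  v: GS value = (4 - (1)·-0.4300 - (-4)·1.0000 - (-1)·1.0000) / (9) = 1.0478;  v ← (1−ω)·1.0000 + ω·1.0478 = 1.0526
  w: GS value = (11 - (-1)·-0.4300 - (-4)·1.0526 - (1)·1.0000) / (9) = 1.5312;  w ← (1−ω)·1.0000 + ω·1.5312 = 1.5843
  t: GS value = (9 - (-2)·-0.4300 - (-2)·1.0526 - (-3)·1.5843) / (8) = 1.8748;  t ← (1−ω)·1.0000 + ω·1.8748 = 1.9623
Iteration 2:
  u: GS value = (-12 - (-1)·1.0526 - (-4)·1.5843 - (-4)·1.9623) / (10) = 0.3239;  u ← (1−ω)·-0.4300 + ω·0.3239 = 0.3993
  v: GS value = (4 - (1)·0.3993 - (-4)·1.5843 - (-1)·1.9623) / (9) = 1.3222;  v ← (1−ω)·1.0526 + ω·1.3222 = 1.3492
  w: GS value = (11 - (-1)·0.3993 - (-4)·1.3492 - (1)·1.9623) / (9) = 1.6482;  w ← (1−ω)·1.5843 + ω·1.6482 = 1.6546
  t: GS value = (9 - (-2)·0.3993 - (-2)·1.3492 - (-3)·1.6546) / (8) = 2.1826;  t ← (1−ω)·1.9623 + ω·2.1826 = 2.2046

(0.3993, 1.3492, 1.6546, 2.2046)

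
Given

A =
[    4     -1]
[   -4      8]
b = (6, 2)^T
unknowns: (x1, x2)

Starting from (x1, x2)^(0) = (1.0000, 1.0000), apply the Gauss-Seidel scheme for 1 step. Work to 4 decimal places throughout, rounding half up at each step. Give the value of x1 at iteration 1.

1.7500

Iteration 1:
  x1 = (6 - (-1)·1.0000) / (4) = 1.7500
  x2 = (2 - (-4)·1.7500) / (8) = 1.1250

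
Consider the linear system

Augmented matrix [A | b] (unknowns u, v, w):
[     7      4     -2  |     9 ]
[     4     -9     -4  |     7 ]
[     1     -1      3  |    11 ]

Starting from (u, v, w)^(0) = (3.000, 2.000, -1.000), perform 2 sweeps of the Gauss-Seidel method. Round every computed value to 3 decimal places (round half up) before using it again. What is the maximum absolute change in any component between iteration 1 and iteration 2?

Iteration 1:
  u = (9 - (4)·2.000 - (-2)·-1.000) / (7) = -0.143
  v = (7 - (4)·-0.143 - (-4)·-1.000) / (-9) = -0.397
  w = (11 - (1)·-0.143 - (-1)·-0.397) / (3) = 3.582
Iteration 2:
  u = (9 - (4)·-0.397 - (-2)·3.582) / (7) = 2.536
  v = (7 - (4)·2.536 - (-4)·3.582) / (-9) = -1.243
  w = (11 - (1)·2.536 - (-1)·-1.243) / (3) = 2.407
Change: (2.679, -0.846, -1.175) → max |·| = 2.679

2.679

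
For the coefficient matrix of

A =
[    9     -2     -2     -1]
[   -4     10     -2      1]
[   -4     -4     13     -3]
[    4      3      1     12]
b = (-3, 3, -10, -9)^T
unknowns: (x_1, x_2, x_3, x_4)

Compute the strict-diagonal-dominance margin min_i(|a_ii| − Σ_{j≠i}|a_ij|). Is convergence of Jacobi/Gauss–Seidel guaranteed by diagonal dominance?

2

row 1: |9| − (2+2+1) = 4
row 2: |10| − (4+2+1) = 3
row 3: |13| − (4+4+3) = 2
row 4: |12| − (4+3+1) = 4
minimum over rows = 2 → strictly diagonally dominant (convergence guaranteed)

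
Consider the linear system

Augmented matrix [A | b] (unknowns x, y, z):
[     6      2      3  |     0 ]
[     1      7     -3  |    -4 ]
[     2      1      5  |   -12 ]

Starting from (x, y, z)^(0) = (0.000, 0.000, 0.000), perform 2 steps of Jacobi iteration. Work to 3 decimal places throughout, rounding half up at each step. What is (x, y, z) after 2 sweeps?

(1.390, -1.600, -2.286)

Iteration 1:
  x = (0 - (2)·0.000 - (3)·0.000) / (6) = 0.000
  y = (-4 - (1)·0.000 - (-3)·0.000) / (7) = -0.571
  z = (-12 - (2)·0.000 - (1)·0.000) / (5) = -2.400
Iteration 2:
  x = (0 - (2)·-0.571 - (3)·-2.400) / (6) = 1.390
  y = (-4 - (1)·0.000 - (-3)·-2.400) / (7) = -1.600
  z = (-12 - (2)·0.000 - (1)·-0.571) / (5) = -2.286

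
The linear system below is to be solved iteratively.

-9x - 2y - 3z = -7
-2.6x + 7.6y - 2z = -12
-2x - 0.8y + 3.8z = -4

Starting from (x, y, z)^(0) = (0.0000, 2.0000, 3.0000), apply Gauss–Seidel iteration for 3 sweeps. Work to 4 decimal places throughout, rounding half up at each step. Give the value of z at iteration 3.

-0.6439

Iteration 1:
  x = (-7 - (-2)·2.0000 - (-3)·3.0000) / (-9) = -0.6667
  y = (-12 - (-2.6)·-0.6667 - (-2)·3.0000) / (7.6) = -1.0176
  z = (-4 - (-2)·-0.6667 - (-0.8)·-1.0176) / (3.8) = -1.6178
Iteration 2:
  x = (-7 - (-2)·-1.0176 - (-3)·-1.6178) / (-9) = 1.5432
  y = (-12 - (-2.6)·1.5432 - (-2)·-1.6178) / (7.6) = -1.4767
  z = (-4 - (-2)·1.5432 - (-0.8)·-1.4767) / (3.8) = -0.5513
Iteration 3:
  x = (-7 - (-2)·-1.4767 - (-3)·-0.5513) / (-9) = 1.2897
  y = (-12 - (-2.6)·1.2897 - (-2)·-0.5513) / (7.6) = -1.2828
  z = (-4 - (-2)·1.2897 - (-0.8)·-1.2828) / (3.8) = -0.6439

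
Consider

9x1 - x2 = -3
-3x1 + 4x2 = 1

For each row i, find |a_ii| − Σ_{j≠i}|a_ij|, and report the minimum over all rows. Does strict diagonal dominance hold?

1

row 1: |9| − (1) = 8
row 2: |4| − (3) = 1
minimum over rows = 1 → strictly diagonally dominant (convergence guaranteed)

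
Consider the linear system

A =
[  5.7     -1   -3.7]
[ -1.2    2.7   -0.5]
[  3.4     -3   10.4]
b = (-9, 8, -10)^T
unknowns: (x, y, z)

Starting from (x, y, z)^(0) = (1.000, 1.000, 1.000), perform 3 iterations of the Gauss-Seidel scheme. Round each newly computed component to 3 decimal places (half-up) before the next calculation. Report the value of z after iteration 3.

0.111

Iteration 1:
  x = (-9 - (-1)·1.000 - (-3.7)·1.000) / (5.7) = -0.754
  y = (8 - (-1.2)·-0.754 - (-0.5)·1.000) / (2.7) = 2.813
  z = (-10 - (3.4)·-0.754 - (-3)·2.813) / (10.4) = 0.096
Iteration 2:
  x = (-9 - (-1)·2.813 - (-3.7)·0.096) / (5.7) = -1.023
  y = (8 - (-1.2)·-1.023 - (-0.5)·0.096) / (2.7) = 2.526
  z = (-10 - (3.4)·-1.023 - (-3)·2.526) / (10.4) = 0.102
Iteration 3:
  x = (-9 - (-1)·2.526 - (-3.7)·0.102) / (5.7) = -1.070
  y = (8 - (-1.2)·-1.070 - (-0.5)·0.102) / (2.7) = 2.506
  z = (-10 - (3.4)·-1.070 - (-3)·2.506) / (10.4) = 0.111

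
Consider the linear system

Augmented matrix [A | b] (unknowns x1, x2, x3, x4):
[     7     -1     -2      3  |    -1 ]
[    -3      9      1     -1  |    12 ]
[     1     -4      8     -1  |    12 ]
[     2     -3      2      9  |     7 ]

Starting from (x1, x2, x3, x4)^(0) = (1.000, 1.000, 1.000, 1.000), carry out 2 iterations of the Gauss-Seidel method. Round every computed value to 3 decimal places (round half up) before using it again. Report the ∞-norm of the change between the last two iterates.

Iteration 1:
  x1 = (-1 - (-1)·1.000 - (-2)·1.000 - (3)·1.000) / (7) = -0.143
  x2 = (12 - (-3)·-0.143 - (1)·1.000 - (-1)·1.000) / (9) = 1.286
  x3 = (12 - (1)·-0.143 - (-4)·1.286 - (-1)·1.000) / (8) = 2.286
  x4 = (7 - (2)·-0.143 - (-3)·1.286 - (2)·2.286) / (9) = 0.730
Iteration 2:
  x1 = (-1 - (-1)·1.286 - (-2)·2.286 - (3)·0.730) / (7) = 0.381
  x2 = (12 - (-3)·0.381 - (1)·2.286 - (-1)·0.730) / (9) = 1.287
  x3 = (12 - (1)·0.381 - (-4)·1.287 - (-1)·0.730) / (8) = 2.187
  x4 = (7 - (2)·0.381 - (-3)·1.287 - (2)·2.187) / (9) = 0.636
Change: (0.524, 0.001, -0.099, -0.094) → max |·| = 0.524

0.524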